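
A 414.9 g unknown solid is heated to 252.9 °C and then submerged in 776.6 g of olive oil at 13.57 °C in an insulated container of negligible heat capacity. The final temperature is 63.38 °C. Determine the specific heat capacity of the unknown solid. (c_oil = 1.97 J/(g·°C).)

c ≈ 0.969 J/(g·°C)

Heat lost by the unknown solid = heat gained by the oil:
414.9×c×(252.9 − 63.38) = 776.6×1.97×(63.38 − 13.57)
78632 c = 76204  ⇒  c ≈ 0.9691 J/(g·°C)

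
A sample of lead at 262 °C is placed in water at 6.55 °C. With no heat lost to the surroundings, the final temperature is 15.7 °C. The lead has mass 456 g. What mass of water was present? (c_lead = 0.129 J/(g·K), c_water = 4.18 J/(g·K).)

m ≈ 379 g

|Q_lead| = |Q_water|:
456×0.129×(262 − 15.7) = m×4.18×(15.7 − 6.55)
38.25 m = 14488  ⇒  m ≈ 378.8 g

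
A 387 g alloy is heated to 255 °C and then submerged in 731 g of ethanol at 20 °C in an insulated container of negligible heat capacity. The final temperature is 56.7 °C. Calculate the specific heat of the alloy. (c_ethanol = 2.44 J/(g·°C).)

c ≈ 0.853 J/(g·°C)

Let T be the final temperature. ΣQ_i = 0:
387×c×(56.7 − 255) + 731×2.44×(56.7 − 20) = 0
-76742 c = -65460
c = -65460/-76742 ≈ 0.853 J/(g·°C)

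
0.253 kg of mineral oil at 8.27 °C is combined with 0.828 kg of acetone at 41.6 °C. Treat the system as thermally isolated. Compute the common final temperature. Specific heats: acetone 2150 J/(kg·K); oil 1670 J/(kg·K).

With ΣQ=0 the equilibrium temperature is the m·c-weighted mean:
T_f = (1780.2·41.6 + 422.51·8.27) / (1780.2 + 422.51)
    = 77550 / 2202.7 ≈ 35.21 °C

T_f ≈ 35.2 °C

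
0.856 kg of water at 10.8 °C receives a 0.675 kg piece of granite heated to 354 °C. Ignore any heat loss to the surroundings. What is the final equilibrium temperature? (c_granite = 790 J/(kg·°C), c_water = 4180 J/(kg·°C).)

Setting the total heat transfer to zero:
0.675×790×(T − 354) + 0.856×4180×(T − 10.8) = 0
533.25(T − 354) + 3578.1(T − 10.8) = 0
4111.3 T = 227414
T ≈ 55.31 °C

T_f ≈ 55.3 °C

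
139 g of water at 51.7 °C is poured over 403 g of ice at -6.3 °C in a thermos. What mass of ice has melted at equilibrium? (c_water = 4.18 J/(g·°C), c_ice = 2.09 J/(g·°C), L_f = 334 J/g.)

Cooling the water to 0 °C releases 139·4.18·51.7 = 30039 J.
Of that, 403·2.09·6.3 = 5306.3 J goes to bring the ice to 0 °C, leaving 24732 J.
Melting all 403 g of ice would need 403·334 = 134602 J.
That's not enough to melt it all — equilibrium is at 0 °C with ice remaining.
m_melt = 24732 / L_f = 74.05 g.

m_melted ≈ 74 g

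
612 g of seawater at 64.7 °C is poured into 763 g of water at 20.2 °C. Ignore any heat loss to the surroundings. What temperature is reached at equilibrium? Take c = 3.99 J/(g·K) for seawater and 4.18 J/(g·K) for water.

T_f ≈ 39.5 °C

Heat gained plus heat lost sum to zero:
612·3.99·(T − 64.7) + 763·4.18·(T − 20.2) = 0
(2441.9 + 3189.3) T = 2441.9·64.7 + 3189.3·20.2
T = 222414/5631.2 ≈ 39.50 °C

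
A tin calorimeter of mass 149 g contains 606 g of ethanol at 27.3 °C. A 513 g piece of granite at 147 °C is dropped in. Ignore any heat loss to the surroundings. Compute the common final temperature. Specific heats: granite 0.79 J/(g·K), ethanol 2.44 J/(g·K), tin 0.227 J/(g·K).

Setting the total heat transfer to zero:
513*0.79*(T − 147) + 606*2.44*(T − 27.3) + 149*0.227*(T − 27.3) = 0
405.27(T − 147) + 1478.6(T − 27.3) + 33.82(T − 27.3) = 0
1917.7 T = 100865
T = 100865 / 1917.7 = 52.6 °C

T_f ≈ 52.6 °C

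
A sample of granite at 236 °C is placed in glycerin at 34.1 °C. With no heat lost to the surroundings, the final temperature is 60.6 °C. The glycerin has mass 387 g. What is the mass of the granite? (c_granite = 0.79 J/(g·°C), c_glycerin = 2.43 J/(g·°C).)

|Q_granite| = |Q_glycerin|:
m×0.79×(236 − 60.6) = 387×2.43×(60.6 − 34.1)
138.57 m = 24921  ⇒  m ≈ 179.8 g

m ≈ 180 g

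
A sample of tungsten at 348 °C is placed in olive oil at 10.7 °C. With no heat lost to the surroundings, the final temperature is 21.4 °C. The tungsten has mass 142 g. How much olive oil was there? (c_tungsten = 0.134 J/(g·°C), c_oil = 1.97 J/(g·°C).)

m ≈ 295 g

Setting the total heat transfer to zero:
142×0.134×(21.4 − 348) + m×1.97×(21.4 − 10.7) = 0
21.08 m = 6214.5
m = 6214.5/21.08 ≈ 294.8 g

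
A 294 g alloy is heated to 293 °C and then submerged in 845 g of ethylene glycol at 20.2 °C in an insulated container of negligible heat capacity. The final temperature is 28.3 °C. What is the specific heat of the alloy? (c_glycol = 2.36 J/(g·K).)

c ≈ 0.208 J/(g·K)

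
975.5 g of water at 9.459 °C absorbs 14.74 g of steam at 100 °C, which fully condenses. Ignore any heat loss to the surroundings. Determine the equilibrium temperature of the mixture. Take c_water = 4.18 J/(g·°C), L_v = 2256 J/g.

T_f ≈ 18.8 °C

Taking heat into each body as positive, Σ m c ΔT = 0:
latent heat released on condensation: 14.74·2256 = 33253; condensate cools 100→T: 14.74·4.18·(T − 100) = 61.61(T − 100); water warms: 975.5·4.18·(T − 9.459) = 4077.6(T − 9.459)
4139.2 T = 33253 + 6161.3 + 38570 = 77985
T ≈ 18.84 °C — below 100 °C, confirming all the steam condensed.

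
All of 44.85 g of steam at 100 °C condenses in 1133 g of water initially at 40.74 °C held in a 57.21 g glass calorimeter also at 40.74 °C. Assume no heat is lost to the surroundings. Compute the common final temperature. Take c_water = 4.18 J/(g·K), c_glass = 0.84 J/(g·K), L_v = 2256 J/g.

T_f ≈ 63.3 °C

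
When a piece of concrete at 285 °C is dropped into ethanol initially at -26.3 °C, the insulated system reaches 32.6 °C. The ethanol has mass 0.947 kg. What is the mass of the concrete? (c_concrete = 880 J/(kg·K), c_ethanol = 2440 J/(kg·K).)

m ≈ 0.613 kg

|Q_concrete| = |Q_ethanol|:
m×880×(285 − 32.6) = 0.947×2440×(32.6 − (-26.3))
222112 m = 136099  ⇒  m ≈ 0.6127 kg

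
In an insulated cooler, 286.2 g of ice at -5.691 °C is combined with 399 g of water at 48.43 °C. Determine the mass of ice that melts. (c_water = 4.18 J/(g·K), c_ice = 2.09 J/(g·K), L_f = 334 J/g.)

m_melted ≈ 232 g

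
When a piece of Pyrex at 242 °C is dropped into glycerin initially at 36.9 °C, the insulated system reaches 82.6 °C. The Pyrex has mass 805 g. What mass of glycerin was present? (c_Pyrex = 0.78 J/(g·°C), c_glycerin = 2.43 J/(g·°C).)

m ≈ 901 g

Heat gained plus heat lost sum to zero:
805×0.78×(82.6 − 242) + m×2.43×(82.6 − 36.9) = 0
111.05 m = 100087
m = 100087/111.05 ≈ 901.3 g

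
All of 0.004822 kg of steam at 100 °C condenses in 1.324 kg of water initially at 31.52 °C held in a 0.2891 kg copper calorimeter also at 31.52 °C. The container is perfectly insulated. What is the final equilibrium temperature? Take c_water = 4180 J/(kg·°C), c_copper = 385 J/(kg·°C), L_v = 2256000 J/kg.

T_f ≈ 33.7 °C

Conservation of energy gives ΣQ = 0:
steam→water at 100 °C releases m L_v = 0.004822×2256000 = 10878
  condensate cools 100→T: 0.004822×4180×(T − 100) = 20.16(T − 100)
  original water: 5534.3(T − 31.52)
  copper cup: 0.2891×385×(T − 31.52) = 111.3(T − 31.52)
5665.8 T = 10878 + 2015.6 + 177950 = 190844
T ≈ 33.68 °C, under the boiling point, so the assumption holds.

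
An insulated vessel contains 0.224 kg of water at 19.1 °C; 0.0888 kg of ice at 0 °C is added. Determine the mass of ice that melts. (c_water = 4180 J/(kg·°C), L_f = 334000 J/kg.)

m_melted ≈ 0.0535 kg

Heat available from the water dropping to 0 °C: 0.224×4180×19.1 = 17884 J.
Fully melting the ice requires m_ice L_f = 0.0888×334000 = 29659 J.
Since 17884 < 29659 J, not all the ice melts; equilibrium is at 0 °C.
Mass melted = 17884/334000 ≈ 0.05354 kg.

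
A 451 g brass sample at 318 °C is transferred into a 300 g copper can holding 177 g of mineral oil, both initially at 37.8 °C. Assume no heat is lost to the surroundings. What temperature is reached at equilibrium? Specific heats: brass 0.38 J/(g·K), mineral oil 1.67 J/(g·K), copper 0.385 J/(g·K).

Net heat exchanged in the isolated system is zero:
451·0.38·(T − 318) + 177·1.67·(T − 37.8) + 300·0.385·(T − 37.8) = 0
171.38(T − 318) + 295.59(T − 37.8) + 115.5(T − 37.8) = 0
582.47 T = 70038
T = 70038 / 582.47 = 120 °C

T_f ≈ 120.2 °C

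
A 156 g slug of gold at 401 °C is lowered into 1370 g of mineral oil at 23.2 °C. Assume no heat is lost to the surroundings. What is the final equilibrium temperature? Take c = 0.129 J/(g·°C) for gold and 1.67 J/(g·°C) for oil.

T_f ≈ 26.5 °C

T_f = Σ m_i c_i T_i / Σ m_i c_i:
T_f = (20.12·401 + 2287.9·23.2) / (20.12 + 2287.9)
    = 61149 / 2308 ≈ 26.49 °C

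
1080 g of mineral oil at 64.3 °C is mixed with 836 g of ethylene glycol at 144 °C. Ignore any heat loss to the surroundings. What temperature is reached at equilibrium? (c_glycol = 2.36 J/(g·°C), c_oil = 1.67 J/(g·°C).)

Setting the total heat transfer to zero:
836*2.36*(T − 144) + 1080*1.67*(T − 64.3) = 0
1973(T − 144) + 1803.6(T − 64.3) = 0
3776.6 T = 400078
T = 400078 / 3776.6 = 106 °C

T_f ≈ 105.9 °C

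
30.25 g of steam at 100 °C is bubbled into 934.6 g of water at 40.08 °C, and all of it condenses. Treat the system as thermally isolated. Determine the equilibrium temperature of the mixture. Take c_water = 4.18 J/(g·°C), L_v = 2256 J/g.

Let T be the final temperature. ΣQ_i = 0:
steam→water at 100 °C releases m L_v = 30.25·2256 = 68244
  condensed water 100 °C→T: 126.44(T − 100)
  original water: 3906.6(T − 40.08)
4033.1 T = 68244 + 12644 + 156578 = 237466
T ≈ 58.88 °C (< 100 °C, so full condensation is consistent).

T_f ≈ 58.9 °C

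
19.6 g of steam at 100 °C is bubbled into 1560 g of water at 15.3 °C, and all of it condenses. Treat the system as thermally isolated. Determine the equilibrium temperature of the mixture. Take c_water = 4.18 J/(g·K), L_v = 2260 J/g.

Conservation of energy gives ΣQ = 0:
latent heat released on condensation: 19.6×2260 = 44296
  condensed water 100 °C→T: 81.93(T − 100)
  original water: 6520.8(T − 15.3)
6602.7 T = 44296 + 8192.8 + 99768 = 152257
T ≈ 23.06 °C, under the boiling point, so the assumption holds.

T_f ≈ 23.1 °C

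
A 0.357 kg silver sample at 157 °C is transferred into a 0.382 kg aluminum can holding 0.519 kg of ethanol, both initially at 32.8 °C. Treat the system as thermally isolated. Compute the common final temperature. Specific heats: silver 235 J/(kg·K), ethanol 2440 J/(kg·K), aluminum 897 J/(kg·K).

Let T be the final temperature. ΣQ_i = 0:
0.357×235×(T − 157) + 0.519×2440×(T − 32.8) + 0.382×897×(T − 32.8) = 0
83.89(T − 157) + 1266.4(T − 32.8) + 342.65(T − 32.8) = 0
1692.9 T = 65947
T = 65947/1692.9 ≈ 38.95 °C

T_f ≈ 39.0 °C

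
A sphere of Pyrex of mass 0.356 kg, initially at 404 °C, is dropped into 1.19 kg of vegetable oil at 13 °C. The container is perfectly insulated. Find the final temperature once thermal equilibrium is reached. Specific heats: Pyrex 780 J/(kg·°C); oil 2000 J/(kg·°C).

|Q_Pyrex| = |Q_oil|:
0.356×780×(404 − T) = 1.19×2000×(T − 13)
277.68(404 − T) = 2380(T − 13)
2657.7 T = 143123  ⇒  T ≈ 53.85 °C

T_f ≈ 53.9 °C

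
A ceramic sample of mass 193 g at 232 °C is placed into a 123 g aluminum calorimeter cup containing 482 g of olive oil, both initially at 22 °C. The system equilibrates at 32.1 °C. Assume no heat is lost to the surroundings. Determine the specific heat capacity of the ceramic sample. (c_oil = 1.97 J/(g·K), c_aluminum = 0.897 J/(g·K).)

c ≈ 0.277 J/(g·K)

Taking heat into each body as positive, Σ m c ΔT = 0:
193×c×(32.1 − 232) + 482×1.97×(32.1 − 22) + 123×0.897×(32.1 − 22) = 0
-38581 c = -10705
c = -10705/-38581 ≈ 0.2775 J/(g·K)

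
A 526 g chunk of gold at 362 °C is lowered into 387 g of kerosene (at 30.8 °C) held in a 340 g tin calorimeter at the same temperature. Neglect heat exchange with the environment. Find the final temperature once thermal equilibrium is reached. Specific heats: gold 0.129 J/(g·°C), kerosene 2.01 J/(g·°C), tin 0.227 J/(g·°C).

Let T be the final temperature. ΣQ_i = 0:
526×0.129×(T − 362) + 387×2.01×(T − 30.8) + 340×0.227×(T − 30.8) = 0
67.85(T − 362) + 777.87(T − 30.8) + 77.18(T − 30.8) = 0
(67.85 + 777.87 + 77.18) T = 67.85×362 + 777.87×30.8 + 77.18×30.8
T ≈ 55.15 °C

T_f ≈ 55.2 °C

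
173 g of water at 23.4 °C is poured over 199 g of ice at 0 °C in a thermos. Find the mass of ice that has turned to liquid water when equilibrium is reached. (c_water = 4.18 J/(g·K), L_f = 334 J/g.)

m_melted ≈ 50.7 g

Water can give up m c ΔT = 173×4.18×23.4 = 16921 J before reaching 0 °C.
Melting all 199 g of ice would need 199×334 = 66466 J.
16921 J < 66466 J, so only part of the ice melts and the system sits at 0 °C.
m_melted×334 = 16921  ⇒  m_melted ≈ 50.66 g.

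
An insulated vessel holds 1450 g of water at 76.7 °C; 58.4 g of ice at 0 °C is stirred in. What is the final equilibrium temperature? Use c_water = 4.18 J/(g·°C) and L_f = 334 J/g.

T_f ≈ 70.6 °C

Taking heat into each body as positive, Σ m c ΔT = 0:
latent heat to melt: 58.4×334 = 19506; warm the meltwater: 244.11 T; water cools: 1450×4.18×(T − 76.7) = 6061(T − 76.7)
6305.1 T = 464879 − 19506 = 445373
T ≈ 70.64 °C — above 0 °C, consistent with complete melting.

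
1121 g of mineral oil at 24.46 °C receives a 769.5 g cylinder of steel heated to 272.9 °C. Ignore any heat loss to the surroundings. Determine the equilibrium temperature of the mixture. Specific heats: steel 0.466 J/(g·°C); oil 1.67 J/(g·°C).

T_f ≈ 64.4 °C

Heat gained plus heat lost sum to zero:
769.5·0.466·(T − 272.9) + 1121·1.67·(T − 24.46) = 0
358.59(T − 272.9) + 1872.1(T − 24.46) = 0
2230.7 T = 143649
T ≈ 64.40 °C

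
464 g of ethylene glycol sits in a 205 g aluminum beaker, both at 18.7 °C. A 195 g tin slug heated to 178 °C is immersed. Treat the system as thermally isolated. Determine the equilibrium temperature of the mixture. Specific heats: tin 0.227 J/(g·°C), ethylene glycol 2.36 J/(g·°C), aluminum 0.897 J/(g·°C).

T_f ≈ 24.0 °C

Conservation of energy gives ΣQ = 0:
195·0.227·(T − 178) + 464·2.36·(T − 18.7) + 205·0.897·(T − 18.7) = 0
1323.2 T = 31795
T ≈ 24.03 °C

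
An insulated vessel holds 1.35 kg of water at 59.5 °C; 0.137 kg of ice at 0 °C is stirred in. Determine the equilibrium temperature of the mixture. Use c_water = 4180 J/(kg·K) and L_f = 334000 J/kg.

T_f ≈ 46.7 °C

Energy balance with sensible and latent terms:
fusion: m_ice L_f = 0.137·334000 = 45758
  meltwater 0→T: 0.137·4180·T = 572.66 T
  water: 5643(T − 59.5)
6215.7 T = 335758 − 45758 = 290000
T ≈ 46.66 °C. Since T > 0 °C, the all-ice-melts assumption holds.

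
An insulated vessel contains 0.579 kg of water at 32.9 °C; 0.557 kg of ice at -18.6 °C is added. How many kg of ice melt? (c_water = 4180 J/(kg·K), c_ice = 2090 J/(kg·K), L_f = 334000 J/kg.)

Cooling the water to 0 °C releases 0.579×4180×32.9 = 79625 J.
Of that, 0.557×2090×18.6 = 21653 J goes to bring the ice to 0 °C, leaving 57972 J.
To melt every bit of ice: 0.557×334000 = 186038 J.
57972 J < 186038 J, so only part of the ice melts and the system sits at 0 °C.
m_melted×334000 = 57972  ⇒  m_melted ≈ 0.1736 kg.

m_melted ≈ 0.174 kg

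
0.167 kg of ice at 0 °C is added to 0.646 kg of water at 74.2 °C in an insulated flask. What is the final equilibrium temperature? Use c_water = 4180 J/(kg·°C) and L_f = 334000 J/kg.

Heat gained plus heat lost sum to zero:
melt ice: 0.167×334000 = 55778
  warm the meltwater: 698.06 T
  water cools: 0.646×4180×(T − 74.2) = 2700.3(T − 74.2)
3398.3 T = 200361 − 55778 = 144583
T ≈ 42.55 °C. Since T > 0 °C, the all-ice-melts assumption holds.

T_f ≈ 42.5 °C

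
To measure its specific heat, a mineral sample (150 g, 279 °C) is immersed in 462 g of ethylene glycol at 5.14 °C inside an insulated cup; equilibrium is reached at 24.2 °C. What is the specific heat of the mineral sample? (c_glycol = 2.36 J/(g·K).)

c ≈ 0.544 J/(g·K)

m_s c (T_s − T_f) = m_glycol c_glycol (T_f − T_0):
150×c×(279 − 24.2) = 462×2.36×(24.2 − 5.14)
38220 c = 20781  ⇒  c ≈ 0.5437 J/(g·K)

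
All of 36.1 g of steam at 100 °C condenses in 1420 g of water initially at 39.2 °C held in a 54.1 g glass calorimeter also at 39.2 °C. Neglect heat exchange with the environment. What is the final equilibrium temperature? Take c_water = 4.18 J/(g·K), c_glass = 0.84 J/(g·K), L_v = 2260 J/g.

T_f ≈ 54.0 °C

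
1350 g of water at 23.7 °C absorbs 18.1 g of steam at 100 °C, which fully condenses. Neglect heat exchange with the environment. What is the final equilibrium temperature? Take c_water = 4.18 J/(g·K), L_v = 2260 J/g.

T_f ≈ 31.9 °C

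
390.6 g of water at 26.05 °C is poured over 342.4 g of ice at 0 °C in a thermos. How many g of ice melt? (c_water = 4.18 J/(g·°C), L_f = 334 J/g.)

m_melted ≈ 127 g

Cooling the water to 0 °C releases 390.6×4.18×26.05 = 42532 J.
Melting all 342.4 g of ice would need 342.4×334 = 114362 J.
Since 42532 < 114362 J, not all the ice melts; equilibrium is at 0 °C.
m_melt = 42532 / L_f = 127.3 g.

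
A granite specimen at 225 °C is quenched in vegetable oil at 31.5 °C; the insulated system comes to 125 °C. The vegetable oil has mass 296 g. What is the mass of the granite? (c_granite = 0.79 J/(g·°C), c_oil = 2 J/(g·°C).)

m ≈ 701 g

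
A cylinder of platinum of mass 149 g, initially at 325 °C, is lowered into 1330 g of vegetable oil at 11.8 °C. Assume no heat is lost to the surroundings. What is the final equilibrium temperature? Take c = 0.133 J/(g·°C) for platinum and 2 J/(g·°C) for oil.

T_f is the heat-capacity-weighted average of the initial temperatures:
T_f = (19.82·325 + 2660·11.8) / (19.82 + 2660)
    = 37829 / 2679.8 ≈ 14.12 °C

T_f ≈ 14.1 °C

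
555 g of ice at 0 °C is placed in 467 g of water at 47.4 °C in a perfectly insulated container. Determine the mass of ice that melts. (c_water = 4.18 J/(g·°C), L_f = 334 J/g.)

Water can give up m c ΔT = 467·4.18·47.4 = 92528 J before reaching 0 °C.
Fully melting the ice requires m_ice L_f = 555·334 = 185370 J.
That's not enough to melt it all — equilibrium is at 0 °C with ice remaining.
m_melted·334 = 92528  ⇒  m_melted ≈ 277 g.

m_melted ≈ 277 g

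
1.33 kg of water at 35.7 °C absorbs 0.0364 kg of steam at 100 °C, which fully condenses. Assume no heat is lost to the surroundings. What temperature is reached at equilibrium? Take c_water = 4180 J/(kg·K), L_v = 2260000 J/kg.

Let T be the final temperature. ΣQ_i = 0:
condense steam: −0.0364·2260000 = −82264; condensate cools 100→T: 0.0364·4180·(T − 100) = 152.15(T − 100); original water: 5559.4(T − 35.7)
5711.6 T = 82264 + 15215 + 198471 = 295950
T ≈ 51.82 °C, under the boiling point, so the assumption holds.

T_f ≈ 51.8 °C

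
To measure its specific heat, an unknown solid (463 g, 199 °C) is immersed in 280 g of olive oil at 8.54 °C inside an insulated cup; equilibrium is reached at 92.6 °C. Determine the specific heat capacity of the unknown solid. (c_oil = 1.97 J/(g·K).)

m_s c (T_s − T_f) = m_oil c_oil (T_f − T_0):
463·c·(199 − 92.6) = 280·1.97·(92.6 − 8.54)
49263 c = 46367  ⇒  c ≈ 0.9412 J/(g·K)

c ≈ 0.941 J/(g·K)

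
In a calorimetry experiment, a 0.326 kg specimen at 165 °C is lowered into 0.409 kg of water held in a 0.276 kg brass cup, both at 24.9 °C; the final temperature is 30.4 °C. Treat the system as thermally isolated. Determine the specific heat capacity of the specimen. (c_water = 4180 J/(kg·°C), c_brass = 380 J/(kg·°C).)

Heat gained plus heat lost sum to zero:
0.326·c·(30.4 − 165) + 0.409·4180·(30.4 − 24.9) + 0.276·380·(30.4 − 24.9) = 0
-43.88 c = -9979.8
c = -9979.8/-43.88 ≈ 227.4 J/(kg·°C)

c ≈ 227 J/(kg·°C)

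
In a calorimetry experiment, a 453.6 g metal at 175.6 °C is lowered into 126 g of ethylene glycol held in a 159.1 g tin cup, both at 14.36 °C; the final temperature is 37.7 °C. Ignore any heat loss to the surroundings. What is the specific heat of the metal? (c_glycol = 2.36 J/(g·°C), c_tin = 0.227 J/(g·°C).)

c ≈ 0.124 J/(g·°C)

Net heat exchanged in the isolated system is zero:
453.6×c×(37.7 − 175.6) + 126×2.36×(37.7 − 14.36) + 159.1×0.227×(37.7 − 14.36) = 0
-62551 c = -7783.3
c = -7783.3/-62551 ≈ 0.1244 J/(g·°C)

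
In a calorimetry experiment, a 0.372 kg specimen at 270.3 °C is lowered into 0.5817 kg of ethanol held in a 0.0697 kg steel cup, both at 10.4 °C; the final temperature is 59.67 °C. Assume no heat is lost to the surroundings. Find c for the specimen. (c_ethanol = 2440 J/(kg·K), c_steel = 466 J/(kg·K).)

c ≈ 913 J/(kg·K)

Setting the total heat transfer to zero:
0.372·c·(59.67 − 270.3) + 0.5817·2440·(59.67 − 10.4) + 0.0697·466·(59.67 − 10.4) = 0
-78.35 c = -71532
c = -71532/-78.35 ≈ 912.9 J/(kg·K)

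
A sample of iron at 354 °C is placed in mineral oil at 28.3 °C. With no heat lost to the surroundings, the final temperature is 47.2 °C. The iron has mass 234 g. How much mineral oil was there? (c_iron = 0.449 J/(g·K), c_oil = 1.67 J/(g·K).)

Taking heat into each body as positive, Σ m c ΔT = 0:
234×0.449×(47.2 − 354) + m×1.67×(47.2 − 28.3) = 0
31.56 m = 32234
m = 32234/31.56 ≈ 1021 g

m ≈ 1020 g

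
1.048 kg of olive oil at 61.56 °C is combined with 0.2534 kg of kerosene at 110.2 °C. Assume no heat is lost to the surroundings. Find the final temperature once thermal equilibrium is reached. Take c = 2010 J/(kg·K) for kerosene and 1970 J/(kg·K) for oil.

Heat lost by the kerosene equals heat gained by the oil:
0.2534·2010·(110.2 − T) = 1.048·1970·(T − 61.56)
509.33(110.2 − T) = 2064.6(T − 61.56)
2573.9 T = 183223  ⇒  T ≈ 71.19 °C

T_f ≈ 71.2 °C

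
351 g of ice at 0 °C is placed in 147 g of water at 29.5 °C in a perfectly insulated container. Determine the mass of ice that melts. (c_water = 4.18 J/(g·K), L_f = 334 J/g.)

Water can give up m c ΔT = 147·4.18·29.5 = 18127 J before reaching 0 °C.
To melt every bit of ice: 351·334 = 117234 J.
Since 18127 < 117234 J, not all the ice melts; equilibrium is at 0 °C.
m_melted·334 = 18127  ⇒  m_melted ≈ 54.27 g.

m_melted ≈ 54.3 g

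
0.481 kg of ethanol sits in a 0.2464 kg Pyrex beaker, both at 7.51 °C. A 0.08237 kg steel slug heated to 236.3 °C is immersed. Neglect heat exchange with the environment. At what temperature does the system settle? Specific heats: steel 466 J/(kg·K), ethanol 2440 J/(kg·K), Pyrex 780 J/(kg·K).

T_f ≈ 13.8 °C

With ΣQ=0 the equilibrium temperature is the m·c-weighted mean:
T_f = (38.38·236.3 + 1173.6·7.51 + 192.19·7.51) / (38.38 + 1173.6 + 192.19)
    = 19328 / 1404.2 ≈ 13.76 °C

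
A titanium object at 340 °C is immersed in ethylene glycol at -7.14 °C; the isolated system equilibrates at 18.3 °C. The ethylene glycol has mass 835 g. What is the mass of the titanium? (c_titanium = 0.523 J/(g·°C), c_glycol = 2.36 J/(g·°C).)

m ≈ 298 g

Heat lost by the titanium = heat gained by the glycol:
m×0.523×(340 − 18.3) = 835×2.36×(18.3 − (-7.14))
168.25 m = 50132  ⇒  m ≈ 298 g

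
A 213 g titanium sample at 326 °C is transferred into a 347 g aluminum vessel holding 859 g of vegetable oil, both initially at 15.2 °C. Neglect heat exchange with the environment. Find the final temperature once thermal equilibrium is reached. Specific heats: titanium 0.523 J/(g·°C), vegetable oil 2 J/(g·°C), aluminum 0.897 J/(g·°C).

T_f = Σ m_i c_i T_i / Σ m_i c_i:
T_f = (111.4*326 + 1718*15.2 + 311.26*15.2) / (111.4 + 1718 + 311.26)
    = 67161 / 2140.7 ≈ 31.37 °C

T_f ≈ 31.4 °C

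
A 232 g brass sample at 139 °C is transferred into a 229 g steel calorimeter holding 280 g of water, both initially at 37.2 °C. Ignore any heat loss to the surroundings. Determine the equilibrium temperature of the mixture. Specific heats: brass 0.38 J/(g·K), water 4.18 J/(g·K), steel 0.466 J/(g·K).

T_f ≈ 43.8 °C

Setting the total heat transfer to zero:
232×0.38×(T − 139) + 280×4.18×(T − 37.2) + 229×0.466×(T − 37.2) = 0
(88.16 + 1170.4 + 106.71) T = 88.16×139 + 1170.4×37.2 + 106.71×37.2
T = 59763/1365.3 ≈ 43.77 °C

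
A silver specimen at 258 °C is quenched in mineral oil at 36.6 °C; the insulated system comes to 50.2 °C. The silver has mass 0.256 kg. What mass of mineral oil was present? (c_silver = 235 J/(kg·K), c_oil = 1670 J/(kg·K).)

Heat lost by the silver = heat gained by the oil:
0.256·235·(258 − 50.2) = m·1670·(50.2 − 36.6)
22712 m = 12501  ⇒  m ≈ 0.5504 kg

m ≈ 0.55 kg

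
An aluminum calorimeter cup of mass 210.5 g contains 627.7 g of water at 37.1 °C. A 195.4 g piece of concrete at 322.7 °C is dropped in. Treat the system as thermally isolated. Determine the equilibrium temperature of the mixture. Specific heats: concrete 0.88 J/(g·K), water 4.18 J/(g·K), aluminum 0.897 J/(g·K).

Heat gained plus heat lost sum to zero:
195.4×0.88×(T − 322.7) + 627.7×4.18×(T − 37.1) + 210.5×0.897×(T − 37.1) = 0
171.95(T − 322.7) + 2623.8(T − 37.1) + 188.82(T − 37.1) = 0
(171.95 + 2623.8 + 188.82) T = 171.95×322.7 + 2623.8×37.1 + 188.82×37.1
T = 159837/2984.6 ≈ 53.55 °C

T_f ≈ 53.6 °C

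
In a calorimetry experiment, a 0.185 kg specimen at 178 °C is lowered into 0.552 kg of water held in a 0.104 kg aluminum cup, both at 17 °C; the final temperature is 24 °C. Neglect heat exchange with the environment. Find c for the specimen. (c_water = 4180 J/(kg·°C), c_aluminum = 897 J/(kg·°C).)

Setting the total heat transfer to zero:
0.185×c×(24 − 178) + 0.552×4180×(24 − 17) + 0.104×897×(24 − 17) = 0
-28.49 c = -16805
c = -16805/-28.49 ≈ 589.8 J/(kg·°C)

c ≈ 590 J/(kg·°C)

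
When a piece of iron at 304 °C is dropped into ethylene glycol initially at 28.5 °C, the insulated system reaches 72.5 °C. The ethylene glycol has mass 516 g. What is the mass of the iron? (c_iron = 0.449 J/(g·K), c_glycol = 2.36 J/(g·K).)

m ≈ 515 g

Conservation of energy gives ΣQ = 0:
m·0.449·(72.5 − 304) + 516·2.36·(72.5 − 28.5) = 0
-103.94 m = -53581
m = -53581/-103.94 ≈ 515.5 g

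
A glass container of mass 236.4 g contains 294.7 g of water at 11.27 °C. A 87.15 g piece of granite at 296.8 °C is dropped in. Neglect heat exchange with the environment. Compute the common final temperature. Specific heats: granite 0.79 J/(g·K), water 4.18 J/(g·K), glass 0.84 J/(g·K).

Let T be the final temperature. ΣQ_i = 0:
87.15×0.79×(T − 296.8) + 294.7×4.18×(T − 11.27) + 236.4×0.84×(T − 11.27) = 0
68.85(T − 296.8) + 1231.8(T − 11.27) + 198.58(T − 11.27) = 0
(68.85 + 1231.8 + 198.58) T = 68.85×296.8 + 1231.8×11.27 + 198.58×11.27
T = 36555 / 1499.3 = 24.4 °C

T_f ≈ 24.4 °C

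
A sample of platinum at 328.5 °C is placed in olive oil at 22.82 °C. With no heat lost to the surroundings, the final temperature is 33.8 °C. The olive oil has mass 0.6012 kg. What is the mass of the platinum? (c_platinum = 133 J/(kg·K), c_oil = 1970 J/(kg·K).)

Energy conservation, ΣQ = 0:
m×133×(33.8 − 328.5) + 0.6012×1970×(33.8 − 22.82) = 0
-39195 m = -13004
m = -13004/-39195 ≈ 0.3318 kg

m ≈ 0.332 kg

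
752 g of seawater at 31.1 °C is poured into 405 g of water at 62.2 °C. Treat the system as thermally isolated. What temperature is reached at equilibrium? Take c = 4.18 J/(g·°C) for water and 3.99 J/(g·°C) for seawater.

T_f ≈ 42.3 °C

|Q_water| = |Q_seawater|:
405*4.18*(62.2 − T) = 752*3.99*(T − 31.1)
1692.9(62.2 − T) = 3000.5(T − 31.1)
4693.4 T = 198613  ⇒  T ≈ 42.32 °C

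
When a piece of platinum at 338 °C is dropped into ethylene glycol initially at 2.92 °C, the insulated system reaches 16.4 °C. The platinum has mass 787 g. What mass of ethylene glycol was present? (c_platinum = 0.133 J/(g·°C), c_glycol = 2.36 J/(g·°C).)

m ≈ 1060 g

Heat lost by the platinum = heat gained by the glycol:
787×0.133×(338 − 16.4) = m×2.36×(16.4 − 2.92)
31.81 m = 33662  ⇒  m ≈ 1058 g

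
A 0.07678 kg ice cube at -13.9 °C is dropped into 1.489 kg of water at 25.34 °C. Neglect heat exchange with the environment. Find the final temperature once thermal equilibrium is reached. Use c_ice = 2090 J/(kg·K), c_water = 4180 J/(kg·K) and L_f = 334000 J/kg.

T_f ≈ 19.8 °C

Taking heat into each body as positive, Σ m c ΔT = 0:
ice -13.9→0 °C: 0.07678×2090×13.9 = 2230.5
  latent heat to melt: 0.07678×334000 = 25645
  meltwater 0→T: 0.07678×4180×T = 320.94 T
  water: 6224(T − 25.34)
6545 T = 157717 − 27875 = 129842
T ≈ 19.84 °C (positive, so assuming full melt was valid).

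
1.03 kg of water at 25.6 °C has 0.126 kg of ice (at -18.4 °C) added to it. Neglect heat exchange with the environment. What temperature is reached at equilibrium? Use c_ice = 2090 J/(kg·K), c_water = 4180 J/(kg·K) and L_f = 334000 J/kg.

T_f ≈ 13.1 °C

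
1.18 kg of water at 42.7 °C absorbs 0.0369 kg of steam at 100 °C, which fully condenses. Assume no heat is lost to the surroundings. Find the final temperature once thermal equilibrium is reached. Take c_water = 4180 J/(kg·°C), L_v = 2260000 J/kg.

T_f ≈ 60.8 °C

Energy balance with sensible and latent terms:
latent heat released on condensation: 0.0369×2260000 = 83394
  condensed water 100 °C→T: 154.24(T − 100)
  original water: 4932.4(T − 42.7)
5086.6 T = 83394 + 15424 + 210613 = 309432
T ≈ 60.83 °C (< 100 °C, so full condensation is consistent).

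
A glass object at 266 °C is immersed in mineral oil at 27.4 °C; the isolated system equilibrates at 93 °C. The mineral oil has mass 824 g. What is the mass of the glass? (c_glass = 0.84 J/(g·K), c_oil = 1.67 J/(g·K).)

Heat lost by the glass = heat gained by the oil:
m×0.84×(266 − 93) = 824×1.67×(93 − 27.4)
145.32 m = 90271  ⇒  m ≈ 621.2 g

m ≈ 621 g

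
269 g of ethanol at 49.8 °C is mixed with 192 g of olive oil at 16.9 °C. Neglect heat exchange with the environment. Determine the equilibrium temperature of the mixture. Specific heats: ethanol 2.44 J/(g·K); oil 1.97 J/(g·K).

Conservation of energy gives ΣQ = 0:
269·2.44·(T − 49.8) + 192·1.97·(T − 16.9) = 0
656.36(T − 49.8) + 378.24(T − 16.9) = 0
(656.36 + 378.24) T = 656.36·49.8 + 378.24·16.9
T ≈ 37.77 °C

T_f ≈ 37.8 °C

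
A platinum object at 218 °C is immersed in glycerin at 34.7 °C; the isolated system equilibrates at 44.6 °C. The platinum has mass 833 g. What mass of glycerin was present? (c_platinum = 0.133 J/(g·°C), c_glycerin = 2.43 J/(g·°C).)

|Q_platinum| = |Q_glycerin|:
833×0.133×(218 − 44.6) = m×2.43×(44.6 − 34.7)
24.06 m = 19211  ⇒  m ≈ 798.6 g

m ≈ 799 g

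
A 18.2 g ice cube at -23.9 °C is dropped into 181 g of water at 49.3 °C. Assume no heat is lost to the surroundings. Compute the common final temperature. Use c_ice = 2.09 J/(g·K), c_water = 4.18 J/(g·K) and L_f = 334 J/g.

Conservation of energy gives ΣQ = 0:
ice -23.9→0 °C: 18.2·2.09·23.9 = 909.11; melt ice: 18.2·334 = 6078.8; meltwater 0→T: 18.2·4.18·T = 76.08 T; water: 756.58(T − 49.3)
832.66 T = 37299 − 6987.9 = 30311
T ≈ 36.40 °C (positive, so assuming full melt was valid).

T_f ≈ 36.4 °C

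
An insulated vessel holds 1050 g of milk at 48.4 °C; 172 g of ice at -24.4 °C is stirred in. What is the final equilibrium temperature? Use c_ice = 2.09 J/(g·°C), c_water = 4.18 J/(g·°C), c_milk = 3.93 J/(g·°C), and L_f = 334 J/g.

Conservation of energy gives ΣQ = 0:
warm ice to 0 °C: 172·2.09·(0 − (-24.4)) = 8771.3; latent heat to melt: 172·334 = 57448; warm the meltwater: 718.96 T; milk cools: 1050·3.93·(T − 48.4) = 4126.5(T − 48.4)
4845.5 T = 199723 − 66219 = 133503
T ≈ 27.55 °C — above 0 °C, consistent with complete melting.

T_f ≈ 27.6 °C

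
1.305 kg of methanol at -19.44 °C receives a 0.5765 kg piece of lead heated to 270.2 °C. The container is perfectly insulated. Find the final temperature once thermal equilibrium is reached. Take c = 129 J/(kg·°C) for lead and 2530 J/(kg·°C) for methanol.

T_f ≈ -13.1 °C

Taking heat into each body as positive, Σ m c ΔT = 0:
0.5765×129×(T − 270.2) + 1.305×2530×(T − (-19.44)) = 0
3376 T = -44090
T = -44090/3376 ≈ -13.06 °C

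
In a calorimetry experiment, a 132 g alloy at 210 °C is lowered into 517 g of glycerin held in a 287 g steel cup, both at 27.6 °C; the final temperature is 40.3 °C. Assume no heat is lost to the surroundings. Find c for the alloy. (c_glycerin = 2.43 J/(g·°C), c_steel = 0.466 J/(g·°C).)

Heat gained plus heat lost sum to zero:
132·c·(40.3 − 210) + 517·2.43·(40.3 − 27.6) + 287·0.466·(40.3 − 27.6) = 0
-22400 c = -17654
c = -17654/-22400 ≈ 0.7881 J/(g·°C)

c ≈ 0.788 J/(g·°C)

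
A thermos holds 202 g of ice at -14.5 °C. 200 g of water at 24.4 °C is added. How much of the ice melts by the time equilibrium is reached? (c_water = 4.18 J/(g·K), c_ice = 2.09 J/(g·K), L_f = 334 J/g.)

m_melted ≈ 42.7 g

Water can give up m c ΔT = 200×4.18×24.4 = 20398 J before reaching 0 °C.
Warming the ice to 0 °C takes 202×2.09×14.5 = 6121.6 J, leaving 14277 J for melting.
Melting all 202 g of ice would need 202×334 = 67468 J.
14277 J < 67468 J, so only part of the ice melts and the system sits at 0 °C.
m_melted×334 = 14277  ⇒  m_melted ≈ 42.74 g.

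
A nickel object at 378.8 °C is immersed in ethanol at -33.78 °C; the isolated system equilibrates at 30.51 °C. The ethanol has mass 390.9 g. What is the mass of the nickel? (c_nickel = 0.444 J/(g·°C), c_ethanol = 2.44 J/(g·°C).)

Energy conservation, ΣQ = 0:
m×0.444×(30.51 − 378.8) + 390.9×2.44×(30.51 − (-33.78)) = 0
-154.64 m = -61320
m = -61320/-154.64 ≈ 396.5 g

m ≈ 397 g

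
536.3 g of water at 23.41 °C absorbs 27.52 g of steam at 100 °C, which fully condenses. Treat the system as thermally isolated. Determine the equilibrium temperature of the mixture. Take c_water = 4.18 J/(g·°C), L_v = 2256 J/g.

T_f ≈ 53.5 °C

Let T be the final temperature. ΣQ_i = 0:
latent heat released on condensation: 27.52×2256 = 62085
  condensed water 100 °C→T: 115.03(T − 100)
  water warms: 536.3×4.18×(T − 23.41) = 2241.7(T − 23.41)
2356.8 T = 62085 + 11503 + 52479 = 126067
T ≈ 53.49 °C, under the boiling point, so the assumption holds.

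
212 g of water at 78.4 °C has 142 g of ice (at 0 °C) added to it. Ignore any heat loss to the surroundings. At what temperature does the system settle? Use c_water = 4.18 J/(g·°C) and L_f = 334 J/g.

T_f ≈ 14.9 °C

Energy conservation, ΣQ = 0:
melt ice: 142·334 = 47428
  warm the meltwater: 593.56 T
  water: 886.16(T − 78.4)
1479.7 T = 69475 − 47428 = 22047
T ≈ 14.90 °C — above 0 °C, consistent with complete melting.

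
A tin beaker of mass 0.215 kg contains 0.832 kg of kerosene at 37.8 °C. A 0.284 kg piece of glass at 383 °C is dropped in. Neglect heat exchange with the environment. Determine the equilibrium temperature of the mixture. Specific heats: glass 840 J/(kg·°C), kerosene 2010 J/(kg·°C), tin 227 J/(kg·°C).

T_f ≈ 79.8 °C

T_f is the heat-capacity-weighted average of the initial temperatures:
T_f = (238.56·383 + 1672.3·37.8 + 48.8·37.8) / (238.56 + 1672.3 + 48.8)
    = 156427 / 1959.7 ≈ 79.82 °C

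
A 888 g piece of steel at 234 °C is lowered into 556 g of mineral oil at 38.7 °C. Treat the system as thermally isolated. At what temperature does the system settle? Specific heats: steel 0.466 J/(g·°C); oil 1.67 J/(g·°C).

T_f ≈ 98.9 °C

Heat lost by the steel equals heat gained by the oil:
888×0.466×(234 − T) = 556×1.67×(T − 38.7)
413.81(234 − T) = 928.52(T − 38.7)
1342.3 T = 132765  ⇒  T ≈ 98.91 °C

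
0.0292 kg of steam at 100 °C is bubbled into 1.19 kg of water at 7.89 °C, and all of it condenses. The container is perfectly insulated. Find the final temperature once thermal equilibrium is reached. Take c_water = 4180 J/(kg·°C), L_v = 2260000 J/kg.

T_f ≈ 23.0 °C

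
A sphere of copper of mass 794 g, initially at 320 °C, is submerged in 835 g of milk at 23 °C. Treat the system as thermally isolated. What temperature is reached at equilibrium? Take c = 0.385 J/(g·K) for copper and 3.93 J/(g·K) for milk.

Energy conservation, ΣQ = 0:
794×0.385×(T − 320) + 835×3.93×(T − 23) = 0
305.69(T − 320) + 3281.6(T − 23) = 0
3587.2 T = 173296
T = 173296 / 3587.2 = 48.3 °C

T_f ≈ 48.3 °C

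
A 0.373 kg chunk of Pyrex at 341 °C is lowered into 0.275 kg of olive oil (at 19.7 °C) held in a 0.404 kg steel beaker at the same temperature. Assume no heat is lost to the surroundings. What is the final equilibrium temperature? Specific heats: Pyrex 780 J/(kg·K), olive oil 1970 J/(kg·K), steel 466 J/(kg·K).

T_f ≈ 111.3 °C

Taking heat into each body as positive, Σ m c ΔT = 0:
0.373×780×(T − 341) + 0.275×1970×(T − 19.7) + 0.404×466×(T − 19.7) = 0
290.94(T − 341) + 541.75(T − 19.7) + 188.26(T − 19.7) = 0
(290.94 + 541.75 + 188.26) T = 290.94×341 + 541.75×19.7 + 188.26×19.7
T = 113592/1021 ≈ 111.26 °C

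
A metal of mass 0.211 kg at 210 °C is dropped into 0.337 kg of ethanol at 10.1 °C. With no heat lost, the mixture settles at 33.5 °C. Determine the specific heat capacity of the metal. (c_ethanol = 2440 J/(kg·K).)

c ≈ 517 J/(kg·K)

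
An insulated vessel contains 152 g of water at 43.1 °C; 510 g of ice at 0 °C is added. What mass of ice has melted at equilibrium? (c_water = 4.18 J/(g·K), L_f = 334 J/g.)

Heat available from the water dropping to 0 °C: 152×4.18×43.1 = 27384 J.
To melt every bit of ice: 510×334 = 170340 J.
27384 J < 170340 J, so only part of the ice melts and the system sits at 0 °C.
m_melted×334 = 27384  ⇒  m_melted ≈ 81.99 g.

m_melted ≈ 82 g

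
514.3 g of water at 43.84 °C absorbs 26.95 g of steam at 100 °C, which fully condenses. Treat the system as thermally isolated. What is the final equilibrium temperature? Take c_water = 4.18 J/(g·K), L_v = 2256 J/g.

Heat gained plus heat lost sum to zero:
steam→water at 100 °C releases m L_v = 26.95×2256 = 60799; condensate cools 100→T: 26.95×4.18×(T − 100) = 112.65(T − 100); water warms: 514.3×4.18×(T − 43.84) = 2149.8(T − 43.84)
2262.4 T = 60799 + 11265 + 94246 = 166310
T ≈ 73.51 °C — below 100 °C, confirming all the steam condensed.

T_f ≈ 73.5 °C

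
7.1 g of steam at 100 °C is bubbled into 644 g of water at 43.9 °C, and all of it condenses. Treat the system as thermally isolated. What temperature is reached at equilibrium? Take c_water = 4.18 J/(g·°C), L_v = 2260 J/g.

T_f ≈ 50.4 °C

Heat gained plus heat lost sum to zero:
steam→water at 100 °C releases m L_v = 7.1·2260 = 16046
  condensate cools 100→T: 7.1·4.18·(T − 100) = 29.68(T − 100)
  water warms: 644·4.18·(T − 43.9) = 2691.9(T − 43.9)
2721.6 T = 16046 + 2967.8 + 118175 = 137189
T ≈ 50.41 °C, under the boiling point, so the assumption holds.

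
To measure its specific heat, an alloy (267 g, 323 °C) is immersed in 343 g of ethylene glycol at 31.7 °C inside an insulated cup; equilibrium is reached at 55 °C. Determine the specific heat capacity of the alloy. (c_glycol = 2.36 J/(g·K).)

c ≈ 0.264 J/(g·K)

Taking heat into each body as positive, Σ m c ΔT = 0:
267×c×(55 − 323) + 343×2.36×(55 − 31.7) = 0
-71556 c = -18861
c = -18861/-71556 ≈ 0.2636 J/(g·K)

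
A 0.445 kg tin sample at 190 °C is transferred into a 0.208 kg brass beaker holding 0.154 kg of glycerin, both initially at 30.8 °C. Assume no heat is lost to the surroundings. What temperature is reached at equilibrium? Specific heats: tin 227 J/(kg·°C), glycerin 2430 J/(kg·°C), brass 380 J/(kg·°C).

Let T be the final temperature. ΣQ_i = 0:
0.445·227·(T − 190) + 0.154·2430·(T − 30.8) + 0.208·380·(T − 30.8) = 0
101.02(T − 190) + 374.22(T − 30.8) + 79.04(T − 30.8) = 0
(101.02 + 374.22 + 79.04) T = 101.02·190 + 374.22·30.8 + 79.04·30.8
T = 33153/554.27 ≈ 59.81 °C

T_f ≈ 59.8 °C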